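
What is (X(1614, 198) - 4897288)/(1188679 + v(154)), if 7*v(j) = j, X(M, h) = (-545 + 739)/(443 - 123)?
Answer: -783565983/190192160 ≈ -4.1199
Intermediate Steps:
X(M, h) = 97/160 (X(M, h) = 194/320 = 194*(1/320) = 97/160)
v(j) = j/7
(X(1614, 198) - 4897288)/(1188679 + v(154)) = (97/160 - 4897288)/(1188679 + (⅐)*154) = -783565983/(160*(1188679 + 22)) = -783565983/160/1188701 = -783565983/160*1/1188701 = -783565983/190192160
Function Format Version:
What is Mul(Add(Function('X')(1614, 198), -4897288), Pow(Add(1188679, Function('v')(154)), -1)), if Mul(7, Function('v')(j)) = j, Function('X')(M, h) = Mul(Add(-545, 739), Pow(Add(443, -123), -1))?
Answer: Rational(-783565983, 190192160) ≈ -4.1199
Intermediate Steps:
Function('X')(M, h) = Rational(97, 160) (Function('X')(M, h) = Mul(194, Pow(320, -1)) = Mul(194, Rational(1, 320)) = Rational(97, 160))
Function('v')(j) = Mul(Rational(1, 7), j)
Mul(Add(Function('X')(1614, 198), -4897288), Pow(Add(1188679, Function('v')(154)), -1)) = Mul(Add(Rational(97, 160), -4897288), Pow(Add(1188679, Mul(Rational(1, 7), 154)), -1)) = Mul(Rational(-783565983, 160), Pow(Add(1188679, 22), -1)) = Mul(Rational(-783565983, 160), Pow(1188701, -1)) = Mul(Rational(-783565983, 160), Rational(1, 1188701)) = Rational(-783565983, 190192160)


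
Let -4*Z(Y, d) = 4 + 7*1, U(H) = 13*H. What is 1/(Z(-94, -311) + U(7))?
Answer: 4/353 ≈ 0.011331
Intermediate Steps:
Z(Y, d) = -11/4 (Z(Y, d) = -(4 + 7*1)/4 = -(4 + 7)/4 = -1/4*11 = -11/4)
1/(Z(-94, -311) + U(7)) = 1/(-11/4 + 13*7) = 1/(-11/4 + 91) = 1/(353/4) = 4/353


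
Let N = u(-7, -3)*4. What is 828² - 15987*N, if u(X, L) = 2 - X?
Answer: 110052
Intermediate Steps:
N = 36 (N = (2 - 1*(-7))*4 = (2 + 7)*4 = 9*4 = 36)
828² - 15987*N = 828² - 15987*36 = 685584 - 575532 = 110052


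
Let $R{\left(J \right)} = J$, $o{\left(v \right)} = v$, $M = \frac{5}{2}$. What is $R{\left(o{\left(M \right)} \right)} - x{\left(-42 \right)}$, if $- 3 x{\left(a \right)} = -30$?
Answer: $- \frac{15}{2} \approx -7.5$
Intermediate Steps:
$M = \frac{5}{2}$ ($M = 5 \cdot \frac{1}{2} = \frac{5}{2} \approx 2.5$)
$x{\left(a \right)} = 10$ ($x{\left(a \right)} = \left(- \frac{1}{3}\right) \left(-30\right) = 10$)
$R{\left(o{\left(M \right)} \right)} - x{\left(-42 \right)} = \frac{5}{2} - 10 = - \frac{15}{2}$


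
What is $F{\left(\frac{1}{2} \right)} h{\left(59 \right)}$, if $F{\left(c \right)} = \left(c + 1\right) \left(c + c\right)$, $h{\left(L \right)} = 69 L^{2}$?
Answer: $\frac{720567}{2} \approx 3.6028 \cdot 10^{5}$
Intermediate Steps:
$F{\left(c \right)} = 2 c \left(1 + c\right)$ ($F{\left(c \right)} = \left(1 + c\right) 2 c = 2 c \left(1 + c\right)$)
$F{\left(\frac{1}{2} \right)} h{\left(59 \right)} = \frac{2 \left(1 + \frac{1}{2}\right)}{2} \cdot 69 \cdot 59^{2} = 2 \cdot \frac{1}{2} \left(1 + \frac{1}{2}\right) 69 \cdot 3481 = 2 \cdot \frac{1}{2} \cdot \frac{3}{2} \cdot 240189 = \frac{3}{2} \cdot 240189 = \frac{720567}{2}$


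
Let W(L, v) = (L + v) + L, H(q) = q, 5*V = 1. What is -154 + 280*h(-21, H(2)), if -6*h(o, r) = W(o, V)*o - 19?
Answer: -120694/3 ≈ -40231.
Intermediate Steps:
V = 1/5 (V = (1/5)*1 = 1/5 ≈ 0.20000)
W(L, v) = v + 2*L
h(o, r) = 19/6 - o*(1/5 + 2*o)/6 (h(o, r) = -((1/5 + 2*o)*o - 19)/6 = -(o*(1/5 + 2*o) - 19)/6 = -(-19 + o*(1/5 + 2*o))/6 = 19/6 - o*(1/5 + 2*o)/6)
-154 + 280*h(-21, H(2)) = -154 + 280*(19/6 - 1/30*(-21)*(1 + 10*(-21))) = -154 + 280*(19/6 - 1/30*(-21)*(1 - 210)) = -154 + 280*(19/6 - 1/30*(-21)*(-209)) = -154 + 280*(19/6 - 1463/10) = -154 + 280*(-2147/15) = -154 - 120232/3 = -120694/3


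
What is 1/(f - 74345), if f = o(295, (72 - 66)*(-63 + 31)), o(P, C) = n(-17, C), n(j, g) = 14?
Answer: -1/74331 ≈ -1.3453e-5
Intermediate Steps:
o(P, C) = 14
f = 14
1/(f - 74345) = 1/(14 - 74345) = 1/(-74331) = -1/74331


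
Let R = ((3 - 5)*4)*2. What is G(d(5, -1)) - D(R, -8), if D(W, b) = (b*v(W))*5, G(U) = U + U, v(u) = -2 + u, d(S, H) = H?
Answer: -722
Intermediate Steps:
G(U) = 2*U
R = -16 (R = -2*4*2 = -8*2 = -16)
D(W, b) = 5*b*(-2 + W) (D(W, b) = (b*(-2 + W))*5 = 5*b*(-2 + W))
G(d(5, -1)) - D(R, -8) = 2*(-1) - 5*(-8)*(-2 - 16) = -2 - 5*(-8)*(-18) = -2 - 1*720 = -2 - 720 = -722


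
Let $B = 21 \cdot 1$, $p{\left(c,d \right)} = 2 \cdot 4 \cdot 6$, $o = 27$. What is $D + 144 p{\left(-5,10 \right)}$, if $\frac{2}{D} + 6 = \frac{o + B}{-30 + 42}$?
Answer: $6911$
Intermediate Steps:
$p{\left(c,d \right)} = 48$ ($p{\left(c,d \right)} = 8 \cdot 6 = 48$)
$B = 21$
$D = -1$ ($D = \frac{2}{-6 + \frac{27 + 21}{-30 + 42}} = \frac{2}{-6 + \frac{48}{12}} = \frac{2}{-6 + 48 \cdot \frac{1}{12}} = \frac{2}{-6 + 4} = \frac{2}{-2} = 2 \left(- \frac{1}{2}\right) = -1$)
$D + 144 p{\left(-5,10 \right)} = -1 + 144 \cdot 48 = -1 + 6912 = 6911$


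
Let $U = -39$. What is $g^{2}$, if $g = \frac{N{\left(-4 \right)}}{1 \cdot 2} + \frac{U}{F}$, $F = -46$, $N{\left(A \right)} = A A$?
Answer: $\frac{165649}{2116} \approx 78.284$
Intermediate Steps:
$N{\left(A \right)} = A^{2}$
$g = \frac{407}{46}$ ($g = \frac{\left(-4\right)^{2}}{1 \cdot 2} - \frac{39}{-46} = \frac{16}{2} - - \frac{39}{46} = 16 \cdot \frac{1}{2} + \frac{39}{46} = 8 + \frac{39}{46} = \frac{407}{46} \approx 8.8478$)
$g^{2} = \left(\frac{407}{46}\right)^{2} = \frac{165649}{2116}$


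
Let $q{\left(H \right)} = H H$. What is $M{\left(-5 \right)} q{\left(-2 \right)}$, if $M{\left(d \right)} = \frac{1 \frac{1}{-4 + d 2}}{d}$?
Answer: $\frac{2}{35} \approx 0.057143$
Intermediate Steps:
$q{\left(H \right)} = H^{2}$
$M{\left(d \right)} = \frac{1}{d \left(-4 + 2 d\right)}$ ($M{\left(d \right)} = \frac{1 \frac{1}{-4 + 2 d}}{d} = \frac{1}{\left(-4 + 2 d\right) d} = \frac{1}{d \left(-4 + 2 d\right)}$)
$M{\left(-5 \right)} q{\left(-2 \right)} = \frac{1}{2 \left(-5\right) \left(-2 - 5\right)} \left(-2\right)^{2} = \frac{1}{2} \left(- \frac{1}{5}\right) \frac{1}{-7} \cdot 4 = \frac{1}{2} \left(- \frac{1}{5}\right) \left(- \frac{1}{7}\right) 4 = \frac{1}{70} \cdot 4 = \frac{2}{35}$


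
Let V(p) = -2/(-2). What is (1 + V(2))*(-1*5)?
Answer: -10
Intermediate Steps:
V(p) = 1 (V(p) = -2*(-½) = 1)
(1 + V(2))*(-1*5) = (1 + 1)*(-1*5) = 2*(-5) = -10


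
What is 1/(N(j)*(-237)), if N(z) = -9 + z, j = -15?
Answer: 1/5688 ≈ 0.00017581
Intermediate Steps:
1/(N(j)*(-237)) = 1/((-9 - 15)*(-237)) = 1/(-24*(-237)) = 1/5688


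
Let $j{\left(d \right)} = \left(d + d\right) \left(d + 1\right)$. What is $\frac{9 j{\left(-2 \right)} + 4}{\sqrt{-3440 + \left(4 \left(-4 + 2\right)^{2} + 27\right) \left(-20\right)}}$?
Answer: $- \frac{4 i \sqrt{43}}{43} \approx - 0.60999 i$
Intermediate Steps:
$j{\left(d \right)} = 2 d \left(1 + d\right)$
$\frac{9 j{\left(-2 \right)} + 4}{\sqrt{-3440 + \left(4 \left(-4 + 2\right)^{2} + 27\right) \left(-20\right)}} = \frac{9 \cdot 2 \left(-2\right) \left(1 - 2\right) + 4}{\sqrt{-3440 + \left(4 \left(-4 + 2\right)^{2} + 27\right) \left(-20\right)}} = \frac{9 \cdot 2 \left(-2\right) \left(-1\right) + 4}{\sqrt{-3440 + \left(4 \left(-2\right)^{2} + 27\right) \left(-20\right)}} = \frac{9 \cdot 4 + 4}{\sqrt{-3440 + \left(4 \cdot 4 + 27\right) \left(-20\right)}} = \frac{36 + 4}{\sqrt{-3440 + \left(16 + 27\right) \left(-20\right)}} = \frac{40}{\sqrt{-3440 + 43 \left(-20\right)}} = \frac{40}{\sqrt{-3440 - 860}} = \frac{40}{\sqrt{-4300}} = \frac{40}{10 i \sqrt{43}} = 40 \left(- \frac{i \sqrt{43}}{430}\right) = - \frac{4 i \sqrt{43}}{43}$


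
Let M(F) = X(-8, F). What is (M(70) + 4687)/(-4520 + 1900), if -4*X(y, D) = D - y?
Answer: -1867/1048 ≈ -1.7815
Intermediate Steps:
X(y, D) = -D/4 + y/4 (X(y, D) = -(D - y)/4 = -D/4 + y/4)
M(F) = -2 - F/4 (M(F) = -F/4 + (¼)*(-8) = -F/4 - 2 = -2 - F/4)
(M(70) + 4687)/(-4520 + 1900) = ((-2 - ¼*70) + 4687)/(-4520 + 1900) = ((-2 - 35/2) + 4687)/(-2620) = (-39/2 + 4687)*(-1/2620) = (9335/2)*(-1/2620) = -1867/1048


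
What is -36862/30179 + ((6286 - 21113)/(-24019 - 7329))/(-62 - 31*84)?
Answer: -3081143700049/2522172744472 ≈ -1.2216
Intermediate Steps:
-36862/30179 + ((6286 - 21113)/(-24019 - 7329))/(-62 - 31*84) = -36862*1/30179 + (-14827/(-31348))/(-62 - 2604) = -36862/30179 - 14827*(-1/31348)/(-2666) = -36862/30179 + (14827/31348)*(-1/2666) = -36862/30179 - 14827/83573768 = -3081143700049/2522172744472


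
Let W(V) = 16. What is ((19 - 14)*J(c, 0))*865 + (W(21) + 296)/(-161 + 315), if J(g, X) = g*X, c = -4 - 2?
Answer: 156/77 ≈ 2.0260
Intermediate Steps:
c = -6
J(g, X) = X*g
((19 - 14)*J(c, 0))*865 + (W(21) + 296)/(-161 + 315) = ((19 - 14)*(0*(-6)))*865 + (16 + 296)/(-161 + 315) = (5*0)*865 + 312/154 = 0*865 + 312*(1/154) = 0 + 156/77 = 156/77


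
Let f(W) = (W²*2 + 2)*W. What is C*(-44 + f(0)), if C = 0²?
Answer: 0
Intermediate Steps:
C = 0
f(W) = W*(2 + 2*W²) (f(W) = (2*W² + 2)*W = (2 + 2*W²)*W = W*(2 + 2*W²))
C*(-44 + f(0)) = 0*(-44 + 2*0*(1 + 0²)) = 0*(-44 + 2*0*(1 + 0)) = 0*(-44 + 2*0*1) = 0*(-44 + 0) = 0*(-44) = 0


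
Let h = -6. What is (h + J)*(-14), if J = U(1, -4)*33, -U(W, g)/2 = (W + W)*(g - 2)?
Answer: -11004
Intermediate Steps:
U(W, g) = -4*W*(-2 + g) (U(W, g) = -2*(W + W)*(g - 2) = -2*2*W*(-2 + g) = -4*W*(-2 + g))
J = 792 (J = (4*1*(2 - 1*(-4)))*33 = (4*1*(2 + 4))*33 = (4*1*6)*33 = 24*33 = 792)
(h + J)*(-14) = (-6 + 792)*(-14) = 786*(-14) = -11004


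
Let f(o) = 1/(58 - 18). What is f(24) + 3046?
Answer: 121841/40 ≈ 3046.0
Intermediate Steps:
f(o) = 1/40
f(24) + 3046 = 1/40 + 3046 = 121841/40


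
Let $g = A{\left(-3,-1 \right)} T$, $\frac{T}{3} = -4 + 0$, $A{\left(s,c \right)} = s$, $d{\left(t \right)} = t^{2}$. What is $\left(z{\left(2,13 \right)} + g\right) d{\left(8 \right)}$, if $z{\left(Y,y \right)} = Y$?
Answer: $2432$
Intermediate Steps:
$T = -12$ ($T = 3 \left(-4 + 0\right) = 3 \left(-4\right) = -12$)
$g = 36$ ($g = \left(-3\right) \left(-12\right) = 36$)
$\left(z{\left(2,13 \right)} + g\right) d{\left(8 \right)} = \left(2 + 36\right) 8^{2} = 38 \cdot 64 = 2432$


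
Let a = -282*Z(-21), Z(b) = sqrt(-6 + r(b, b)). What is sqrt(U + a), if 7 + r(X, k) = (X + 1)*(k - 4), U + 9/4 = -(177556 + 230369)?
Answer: sqrt(-1631709 - 1128*sqrt(487))/2 ≈ 643.54*I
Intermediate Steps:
U = -1631709/4 (U = -9/4 - (177556 + 230369) = -9/4 - 1*407925 = -9/4 - 407925 = -1631709/4 ≈ -4.0793e+5)
r(X, k) = -7 + (1 + X)*(-4 + k) (r(X, k) = -7 + (X + 1)*(k - 4) = -7 + (1 + X)*(-4 + k))
Z(b) = sqrt(-17 + b**2 - 3*b) (Z(b) = sqrt(-6 + (-11 + b - 4*b + b*b)) = sqrt(-6 + (-11 + b - 4*b + b**2)) = sqrt(-6 + (-11 + b**2 - 3*b)) = sqrt(-17 + b**2 - 3*b))
a = -282*sqrt(487) (a = -282*sqrt(-17 + (-21)**2 - 3*(-21)) = -282*sqrt(-17 + 441 + 63) = -282*sqrt(487) ≈ -6223.2)
sqrt(U + a) = sqrt(-1631709/4 - 282*sqrt(487))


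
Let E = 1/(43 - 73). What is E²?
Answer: 1/900 ≈ 0.0011111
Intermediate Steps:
E = -1/30 (E = 1/(-30) = -1/30 ≈ -0.033333)
E² = (-1/30)² = 1/900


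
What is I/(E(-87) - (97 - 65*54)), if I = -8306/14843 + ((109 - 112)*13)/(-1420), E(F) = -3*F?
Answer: -11215643/77437118440 ≈ -0.00014484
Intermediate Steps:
I = -11215643/21077060 (I = -8306*1/14843 - 3*13*(-1/1420) = -8306/14843 - 39*(-1/1420) = -8306/14843 + 39/1420 = -11215643/21077060 ≈ -0.53213)
I/(E(-87) - (97 - 65*54)) = -11215643/(21077060*(-3*(-87) - (97 - 65*54))) = -11215643/(21077060*(261 - (97 - 3510))) = -11215643/(21077060*(261 - 1*(-3413))) = -11215643/(21077060*(261 + 3413)) = -11215643/21077060/3674 = -11215643/21077060*1/3674 = -11215643/77437118440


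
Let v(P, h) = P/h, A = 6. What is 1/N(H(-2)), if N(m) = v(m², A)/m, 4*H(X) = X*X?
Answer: 6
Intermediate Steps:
H(X) = X²/4 (H(X) = (X*X)/4 = X²/4)
N(m) = m/6 (N(m) = (m²/6)/m = m/6)
1/N(H(-2)) = 1/(((¼)*(-2)²)/6) = 1/(((¼)*4)/6) = 1/((⅙)*1) = 1/(⅙) = 6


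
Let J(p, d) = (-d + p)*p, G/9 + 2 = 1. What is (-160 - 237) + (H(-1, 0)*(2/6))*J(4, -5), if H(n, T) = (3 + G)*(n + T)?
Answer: -325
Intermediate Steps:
G = -9 (G = -18 + 9*1 = -18 + 9 = -9)
H(n, T) = -6*T - 6*n (H(n, T) = (3 - 9)*(n + T) = -6*(T + n) = -6*T - 6*n)
J(p, d) = p*(p - d) (J(p, d) = (p - d)*p = p*(p - d))
(-160 - 237) + (H(-1, 0)*(2/6))*J(4, -5) = (-160 - 237) + ((-6*0 - 6*(-1))*(2/6))*(4*(4 - 1*(-5))) = -397 + ((0 + 6)*(2*(1/6)))*(4*(4 + 5)) = -397 + (6*(1/3))*(4*9) = -397 + 2*36 = -397 + 72 = -325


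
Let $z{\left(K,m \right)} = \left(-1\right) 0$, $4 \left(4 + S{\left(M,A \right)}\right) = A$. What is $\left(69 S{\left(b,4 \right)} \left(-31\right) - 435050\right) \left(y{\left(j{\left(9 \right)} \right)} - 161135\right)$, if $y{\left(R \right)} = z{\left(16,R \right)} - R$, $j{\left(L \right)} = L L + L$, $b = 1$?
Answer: $69106355425$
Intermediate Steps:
$S{\left(M,A \right)} = -4 + \frac{A}{4}$
$j{\left(L \right)} = L + L^{2}$ ($j{\left(L \right)} = L^{2} + L = L + L^{2}$)
$z{\left(K,m \right)} = 0$
$y{\left(R \right)} = - R$ ($y{\left(R \right)} = 0 - R = - R$)
$\left(69 S{\left(b,4 \right)} \left(-31\right) - 435050\right) \left(y{\left(j{\left(9 \right)} \right)} - 161135\right) = \left(69 \left(-4 + \frac{1}{4} \cdot 4\right) \left(-31\right) - 435050\right) \left(- 9 \left(1 + 9\right) - 161135\right) = \left(69 \left(-4 + 1\right) \left(-31\right) - 435050\right) \left(- 9 \cdot 10 - 161135\right) = \left(69 \left(-3\right) \left(-31\right) - 435050\right) \left(\left(-1\right) 90 - 161135\right) = \left(\left(-207\right) \left(-31\right) - 435050\right) \left(-90 - 161135\right) = \left(6417 - 435050\right) \left(-161225\right) = \left(-428633\right) \left(-161225\right) = 69106355425$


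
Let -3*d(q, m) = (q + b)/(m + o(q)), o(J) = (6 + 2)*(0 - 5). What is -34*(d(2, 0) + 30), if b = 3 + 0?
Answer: -12257/12 ≈ -1021.4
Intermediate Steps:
o(J) = -40 (o(J) = 8*(-5) = -40)
b = 3
d(q, m) = -(3 + q)/(3*(-40 + m)) (d(q, m) = -(q + 3)/(3*(m - 40)) = -(3 + q)/(3*(-40 + m)))
-34*(d(2, 0) + 30) = -34*((-3 - 1*2)/(3*(-40 + 0)) + 30) = -34*((⅓)*(-3 - 2)/(-40) + 30) = -34*((⅓)*(-1/40)*(-5) + 30) = -34*(1/24 + 30) = -34*721/24 = -12257/12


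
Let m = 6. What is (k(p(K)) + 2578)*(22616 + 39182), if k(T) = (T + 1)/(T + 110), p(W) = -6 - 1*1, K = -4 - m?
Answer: 16409099344/103 ≈ 1.5931e+8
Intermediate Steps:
K = -10 (K = -4 - 1*6 = -4 - 6 = -10)
p(W) = -7 (p(W) = -6 - 1 = -7)
k(T) = (1 + T)/(110 + T)
(k(p(K)) + 2578)*(22616 + 39182) = ((1 - 7)/(110 - 7) + 2578)*(22616 + 39182) = (-6/103 + 2578)*61798 = (265528/103)*61798 = 16409099344/103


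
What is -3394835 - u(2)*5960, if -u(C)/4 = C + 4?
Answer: -3251795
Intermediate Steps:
u(C) = -16 - 4*C (u(C) = -4*(C + 4) = -4*(4 + C) = -16 - 4*C)
-3394835 - u(2)*5960 = -3394835 - (-16 - 4*2)*5960 = -3394835 - (-16 - 8)*5960 = -3394835 - (-24)*5960 = -3394835 - 1*(-143040) = -3394835 + 143040 = -3251795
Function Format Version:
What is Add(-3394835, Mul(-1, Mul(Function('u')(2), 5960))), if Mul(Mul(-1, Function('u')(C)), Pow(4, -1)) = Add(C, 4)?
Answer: -3251795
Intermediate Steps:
Function('u')(C) = Add(-16, Mul(-4, C)) (Function('u')(C) = Mul(-4, Add(C, 4)) = Mul(-4, Add(4, C)) = Add(-16, Mul(-4, C)))
Add(-3394835, Mul(-1, Mul(Function('u')(2), 5960))) = Add(-3394835, Mul(-1, Mul(Add(-16, Mul(-4, 2)), 5960))) = Add(-3394835, Mul(-1, Mul(Add(-16, -8), 5960))) = Add(-3394835, Mul(-1, Mul(-24, 5960))) = Add(-3394835, Mul(-1, -143040)) = Add(-3394835, 143040) = -3251795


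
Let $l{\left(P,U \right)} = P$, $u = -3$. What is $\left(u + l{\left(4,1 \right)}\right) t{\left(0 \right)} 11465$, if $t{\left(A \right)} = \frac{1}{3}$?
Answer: $\frac{11465}{3} \approx 3821.7$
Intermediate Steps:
$t{\left(A \right)} = \frac{1}{3}$
$\left(u + l{\left(4,1 \right)}\right) t{\left(0 \right)} 11465 = \left(-3 + 4\right) \frac{1}{3} \cdot 11465 = 1 \cdot \frac{1}{3} \cdot 11465 = \frac{1}{3} \cdot 11465 = \frac{11465}{3}$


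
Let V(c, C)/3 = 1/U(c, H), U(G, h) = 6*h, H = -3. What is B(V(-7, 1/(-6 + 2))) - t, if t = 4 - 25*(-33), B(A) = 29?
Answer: -800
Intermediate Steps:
V(c, C) = -1/6 (V(c, C) = 3/((6*(-3))) = 3/(-18) = 3*(-1/18) = -1/6)
t = 829 (t = 4 + 825 = 829)
B(V(-7, 1/(-6 + 2))) - t = 29 - 1*829 = 29 - 829 = -800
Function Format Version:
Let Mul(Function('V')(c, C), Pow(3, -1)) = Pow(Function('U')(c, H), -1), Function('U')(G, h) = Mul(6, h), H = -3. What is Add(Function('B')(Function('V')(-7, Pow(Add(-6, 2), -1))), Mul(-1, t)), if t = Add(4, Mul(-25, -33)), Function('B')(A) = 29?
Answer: -800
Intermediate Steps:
Function('V')(c, C) = Rational(-1, 6) (Function('V')(c, C) = Mul(3, Pow(Mul(6, -3), -1)) = Mul(3, Pow(-18, -1)) = Mul(3, Rational(-1, 18)) = Rational(-1, 6))
t = 829 (t = Add(4, 825) = 829)
Add(Function('B')(Function('V')(-7, Pow(Add(-6, 2), -1))), Mul(-1, t)) = Add(29, Mul(-1, 829)) = Add(29, -829) = -800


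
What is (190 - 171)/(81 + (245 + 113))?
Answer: 19/439 ≈ 0.043280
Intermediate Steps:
(190 - 171)/(81 + (245 + 113)) = 19/(81 + 358) = 19/439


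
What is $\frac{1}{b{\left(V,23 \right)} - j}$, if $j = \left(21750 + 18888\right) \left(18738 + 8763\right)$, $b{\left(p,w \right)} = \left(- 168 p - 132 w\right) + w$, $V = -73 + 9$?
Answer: $- \frac{1}{1117577899} \approx -8.9479 \cdot 10^{-10}$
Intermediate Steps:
$V = -64$
$b{\left(p,w \right)} = - 168 p - 131 w$
$j = 1117585638$ ($j = 40638 \cdot 27501 = 1117585638$)
$\frac{1}{b{\left(V,23 \right)} - j} = \frac{1}{\left(\left(-168\right) \left(-64\right) - 3013\right) - 1117585638} = \frac{1}{\left(10752 - 3013\right) - 1117585638} = \frac{1}{7739 - 1117585638} = \frac{1}{-1117577899} = - \frac{1}{1117577899}$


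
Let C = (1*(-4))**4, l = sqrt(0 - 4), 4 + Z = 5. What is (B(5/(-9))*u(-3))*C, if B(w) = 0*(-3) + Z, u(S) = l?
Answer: 512*I ≈ 512.0*I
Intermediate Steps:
Z = 1 (Z = -4 + 5 = 1)
l = 2*I (l = sqrt(-4) = 2*I ≈ 2.0*I)
u(S) = 2*I
B(w) = 1 (B(w) = 0*(-3) + 1 = 0 + 1 = 1)
C = 256 (C = (-4)**4 = 256)
(B(5/(-9))*u(-3))*C = (1*(2*I))*256 = (2*I)*256 = 512*I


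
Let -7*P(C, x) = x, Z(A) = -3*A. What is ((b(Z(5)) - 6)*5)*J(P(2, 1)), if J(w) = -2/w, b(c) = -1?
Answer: -490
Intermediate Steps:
P(C, x) = -x/7
((b(Z(5)) - 6)*5)*J(P(2, 1)) = ((-1 - 6)*5)*(-2/((-1/7*1))) = (-7*5)*(-2/(-1/7)) = -(-70)*(-7) = -35*14 = -490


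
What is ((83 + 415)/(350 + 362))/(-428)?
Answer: -249/152368 ≈ -0.0016342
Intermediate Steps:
((83 + 415)/(350 + 362))/(-428) = (498/712)*(-1/428) = (498*(1/712))*(-1/428) = (249/356)*(-1/428) = -249/152368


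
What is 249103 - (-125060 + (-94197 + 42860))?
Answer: 425500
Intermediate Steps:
249103 - (-125060 + (-94197 + 42860)) = 249103 - (-125060 - 51337) = 249103 - 1*(-176397) = 249103 + 176397 = 425500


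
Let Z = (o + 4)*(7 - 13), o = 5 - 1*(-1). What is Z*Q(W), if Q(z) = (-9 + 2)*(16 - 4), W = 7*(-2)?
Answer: 5040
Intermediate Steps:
o = 6 (o = 5 + 1 = 6)
W = -14
Q(z) = -84 (Q(z) = -7*12 = -84)
Z = -60 (Z = (6 + 4)*(7 - 13) = 10*(-6) = -60)
Z*Q(W) = -60*(-84) = 5040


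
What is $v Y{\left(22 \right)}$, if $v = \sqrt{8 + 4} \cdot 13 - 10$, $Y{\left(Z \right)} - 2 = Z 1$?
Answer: $-240 + 624 \sqrt{3} \approx 840.8$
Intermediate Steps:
$Y{\left(Z \right)} = 2 + Z$ ($Y{\left(Z \right)} = 2 + Z 1 = 2 + Z$)
$v = -10 + 26 \sqrt{3}$ ($v = \sqrt{12} \cdot 13 - 10 = 2 \sqrt{3} \cdot 13 - 10 = 26 \sqrt{3} - 10 = -10 + 26 \sqrt{3} \approx 35.033$)
$v Y{\left(22 \right)} = \left(-10 + 26 \sqrt{3}\right) \left(2 + 22\right) = \left(-10 + 26 \sqrt{3}\right) 24 = -240 + 624 \sqrt{3}$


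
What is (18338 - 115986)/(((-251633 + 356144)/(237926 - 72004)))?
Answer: -16201951456/104511 ≈ -1.5503e+5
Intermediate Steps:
(18338 - 115986)/(((-251633 + 356144)/(237926 - 72004))) = -97648/(104511/165922) = -97648/(104511*(1/165922)) = -97648/104511/165922 = -97648*165922/104511 = -16201951456/104511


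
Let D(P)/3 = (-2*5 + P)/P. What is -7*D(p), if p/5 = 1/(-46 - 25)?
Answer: -3003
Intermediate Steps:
p = -5/71 (p = 5/(-46 - 25) = 5/(-71) = 5*(-1/71) = -5/71 ≈ -0.070423)
D(P) = 3*(-10 + P)/P (D(P) = 3*((-2*5 + P)/P) = 3*((-10 + P)/P) = 3*(-10 + P)/P)
-7*D(p) = -7*(3 - 30/(-5/71)) = -7*(3 - 30*(-71/5)) = -7*(3 + 426) = -7*429 = -3003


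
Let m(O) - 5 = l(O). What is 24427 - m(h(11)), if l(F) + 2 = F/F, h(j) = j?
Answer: 24423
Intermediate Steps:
l(F) = -1 (l(F) = -2 + F/F = -2 + 1 = -1)
m(O) = 4 (m(O) = 5 - 1 = 4)
24427 - m(h(11)) = 24427 - 1*4 = 24427 - 4 = 24423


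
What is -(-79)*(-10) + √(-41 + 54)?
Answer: -790 + √13 ≈ -786.39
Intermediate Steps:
-(-79)*(-10) + √(-41 + 54) = -79*10 + √13 = -790 + √13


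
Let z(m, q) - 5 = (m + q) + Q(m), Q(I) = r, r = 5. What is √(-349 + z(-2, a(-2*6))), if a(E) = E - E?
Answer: I*√341 ≈ 18.466*I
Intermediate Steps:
Q(I) = 5
a(E) = 0
z(m, q) = 10 + m + q (z(m, q) = 5 + ((m + q) + 5) = 5 + (5 + m + q) = 10 + m + q)
√(-349 + z(-2, a(-2*6))) = √(-349 + (10 - 2 + 0)) = √(-349 + 8) = √(-341) = I*√341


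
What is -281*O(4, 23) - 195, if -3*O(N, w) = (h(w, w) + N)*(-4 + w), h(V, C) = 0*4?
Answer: 20771/3 ≈ 6923.7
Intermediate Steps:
h(V, C) = 0
O(N, w) = -N*(-4 + w)/3 (O(N, w) = -(0 + N)*(-4 + w)/3 = -N*(-4 + w)/3)
-281*O(4, 23) - 195 = -281*4*(4 - 1*23)/3 - 195 = -281*4*(4 - 23)/3 - 195 = -281*4*(-19)/3 - 195 = -281*(-76/3) - 195 = 21356/3 - 195 = 20771/3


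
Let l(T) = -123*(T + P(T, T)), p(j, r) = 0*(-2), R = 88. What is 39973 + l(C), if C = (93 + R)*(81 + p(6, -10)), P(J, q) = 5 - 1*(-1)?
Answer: -1764068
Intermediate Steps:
p(j, r) = 0
P(J, q) = 6 (P(J, q) = 5 + 1 = 6)
C = 14661 (C = (93 + 88)*(81 + 0) = 181*81 = 14661)
l(T) = -738 - 123*T (l(T) = -123*(T + 6) = -123*(6 + T) = -738 - 123*T)
39973 + l(C) = 39973 + (-738 - 123*14661) = 39973 + (-738 - 1803303) = 39973 - 1804041 = -1764068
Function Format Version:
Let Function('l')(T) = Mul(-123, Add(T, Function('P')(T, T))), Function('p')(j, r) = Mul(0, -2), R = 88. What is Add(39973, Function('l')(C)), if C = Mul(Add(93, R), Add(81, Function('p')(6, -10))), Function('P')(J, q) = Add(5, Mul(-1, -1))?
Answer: -1764068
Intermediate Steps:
Function('p')(j, r) = 0
Function('P')(J, q) = 6 (Function('P')(J, q) = Add(5, 1) = 6)
C = 14661 (C = Mul(Add(93, 88), Add(81, 0)) = Mul(181, 81) = 14661)
Function('l')(T) = Add(-738, Mul(-123, T)) (Function('l')(T) = Mul(-123, Add(T, 6)) = Mul(-123, Add(6, T)) = Add(-738, Mul(-123, T)))
Add(39973, Function('l')(C)) = Add(39973, Add(-738, Mul(-123, 14661))) = Add(39973, Add(-738, -1803303)) = Add(39973, -1804041) = -1764068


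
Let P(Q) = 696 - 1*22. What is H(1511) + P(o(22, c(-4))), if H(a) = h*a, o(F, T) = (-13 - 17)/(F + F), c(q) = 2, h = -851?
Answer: -1285187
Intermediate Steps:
o(F, T) = -15/F (o(F, T) = -30*1/(2*F) = -15/F)
P(Q) = 674 (P(Q) = 696 - 22 = 674)
H(a) = -851*a
H(1511) + P(o(22, c(-4))) = -851*1511 + 674 = -1285861 + 674 = -1285187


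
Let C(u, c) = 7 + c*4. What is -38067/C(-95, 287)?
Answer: -12689/385 ≈ -32.958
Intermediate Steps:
C(u, c) = 7 + 4*c
-38067/C(-95, 287) = -38067/(7 + 4*287) = -38067/(7 + 1148) = -38067/1155 = -38067*1/1155 = -12689/385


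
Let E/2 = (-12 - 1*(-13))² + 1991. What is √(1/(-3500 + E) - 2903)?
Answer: I*√1405051/22 ≈ 53.879*I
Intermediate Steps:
E = 3984 (E = 2*((-12 - 1*(-13))² + 1991) = 2*((-12 + 13)² + 1991) = 2*(1² + 1991) = 2*(1 + 1991) = 2*1992 = 3984)
√(1/(-3500 + E) - 2903) = √(1/(-3500 + 3984) - 2903) = √(1/484 - 2903) = √(-1405051/484) = I*√1405051/22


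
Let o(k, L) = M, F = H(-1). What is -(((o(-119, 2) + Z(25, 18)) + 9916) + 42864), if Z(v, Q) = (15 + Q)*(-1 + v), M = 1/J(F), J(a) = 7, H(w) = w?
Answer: -375005/7 ≈ -53572.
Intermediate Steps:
F = -1
M = 1/7 ≈ 0.14286
o(k, L) = 1/7
Z(v, Q) = (-1 + v)*(15 + Q)
-(((o(-119, 2) + Z(25, 18)) + 9916) + 42864) = -(((1/7 + (-15 - 1*18 + 15*25 + 18*25)) + 9916) + 42864) = -(((1/7 + (-15 - 18 + 375 + 450)) + 9916) + 42864) = -(((1/7 + 792) + 9916) + 42864) = -((5545/7 + 9916) + 42864) = -(74957/7 + 42864) = -1*375005/7 = -375005/7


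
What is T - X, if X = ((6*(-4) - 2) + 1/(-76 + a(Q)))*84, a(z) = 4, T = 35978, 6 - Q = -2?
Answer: 228979/6 ≈ 38163.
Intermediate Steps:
Q = 8 (Q = 6 - 1*(-2) = 6 + 2 = 8)
X = -13111/6 (X = ((6*(-4) - 2) + 1/(-76 + 4))*84 = ((-24 - 2) + 1/(-72))*84 = (-26 - 1/72)*84 = -1873/72*84 = -13111/6 ≈ -2185.2)
T - X = 35978 - 1*(-13111/6) = 35978 + 13111/6 = 228979/6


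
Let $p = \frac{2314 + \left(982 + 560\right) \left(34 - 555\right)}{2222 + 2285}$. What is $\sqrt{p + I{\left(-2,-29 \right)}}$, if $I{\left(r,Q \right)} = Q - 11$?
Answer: $\frac{2 i \sqrt{1105733859}}{4507} \approx 14.756 i$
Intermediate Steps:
$I{\left(r,Q \right)} = -11 + Q$ ($I{\left(r,Q \right)} = Q - 11 = -11 + Q$)
$p = - \frac{801068}{4507}$ ($p = \frac{2314 + 1542 \left(-521\right)}{4507} = \left(2314 - 803382\right) \frac{1}{4507} = \left(-801068\right) \frac{1}{4507} = - \frac{801068}{4507} \approx -177.74$)
$\sqrt{p + I{\left(-2,-29 \right)}} = \sqrt{- \frac{801068}{4507} - 40} = \sqrt{- \frac{981348}{4507}} = \frac{2 i \sqrt{1105733859}}{4507}$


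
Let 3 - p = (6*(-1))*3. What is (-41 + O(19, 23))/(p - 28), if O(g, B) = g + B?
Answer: -⅐ ≈ -0.14286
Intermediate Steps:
O(g, B) = B + g
p = 21 (p = 3 - 6*(-1)*3 = 3 - (-6)*3 = 3 - 1*(-18) = 3 + 18 = 21)
(-41 + O(19, 23))/(p - 28) = (-41 + (23 + 19))/(21 - 28) = (-41 + 42)/(-7) = 1*(-⅐) = -⅐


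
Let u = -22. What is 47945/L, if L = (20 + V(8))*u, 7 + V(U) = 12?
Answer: -9589/110 ≈ -87.173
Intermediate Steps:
V(U) = 5 (V(U) = -7 + 12 = 5)
L = -550 (L = (20 + 5)*(-22) = 25*(-22) = -550)
47945/L = 47945/(-550) = 47945*(-1/550) = -9589/110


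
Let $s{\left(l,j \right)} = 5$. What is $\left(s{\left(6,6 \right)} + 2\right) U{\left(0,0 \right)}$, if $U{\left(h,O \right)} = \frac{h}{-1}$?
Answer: $0$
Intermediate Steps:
$U{\left(h,O \right)} = - h$ ($U{\left(h,O \right)} = h \left(-1\right) = - h$)
$\left(s{\left(6,6 \right)} + 2\right) U{\left(0,0 \right)} = \left(5 + 2\right) \left(\left(-1\right) 0\right) = 7 \cdot 0 = 0$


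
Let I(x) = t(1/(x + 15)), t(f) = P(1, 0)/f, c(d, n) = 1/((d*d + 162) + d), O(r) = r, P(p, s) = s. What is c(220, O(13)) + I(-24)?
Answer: 1/48782 ≈ 2.0499e-5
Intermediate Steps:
c(d, n) = 1/(162 + d + d**2) (c(d, n) = 1/((d**2 + 162) + d) = 1/((162 + d**2) + d) = 1/(162 + d + d**2))
t(f) = 0 (t(f) = 0/f = 0)
I(x) = 0
c(220, O(13)) + I(-24) = 1/(162 + 220 + 220**2) + 0 = 1/(162 + 220 + 48400) + 0 = 1/48782 + 0 = 1/48782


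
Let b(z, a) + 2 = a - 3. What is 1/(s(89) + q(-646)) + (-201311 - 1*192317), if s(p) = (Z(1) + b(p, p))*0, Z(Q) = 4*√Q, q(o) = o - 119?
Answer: -301125421/765 ≈ -3.9363e+5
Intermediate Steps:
q(o) = -119 + o
b(z, a) = -5 + a (b(z, a) = -2 + (a - 3) = -2 + (-3 + a) = -5 + a)
s(p) = 0 (s(p) = (4*√1 + (-5 + p))*0 = (4*1 + (-5 + p))*0 = (4 + (-5 + p))*0 = (-1 + p)*0 = 0)
1/(s(89) + q(-646)) + (-201311 - 1*192317) = 1/(0 + (-119 - 646)) + (-201311 - 1*192317) = 1/(0 - 765) + (-201311 - 192317) = 1/(-765) - 393628 = -1/765 - 393628 = -301125421/765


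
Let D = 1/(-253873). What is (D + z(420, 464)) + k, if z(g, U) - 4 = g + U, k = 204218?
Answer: 52070875537/253873 ≈ 2.0511e+5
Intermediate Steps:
D = -1/253873 ≈ -3.9390e-6
z(g, U) = 4 + U + g (z(g, U) = 4 + (g + U) = 4 + (U + g) = 4 + U + g)
(D + z(420, 464)) + k = (-1/253873 + (4 + 464 + 420)) + 204218 = (-1/253873 + 888) + 204218 = 225439223/253873 + 204218 = 52070875537/253873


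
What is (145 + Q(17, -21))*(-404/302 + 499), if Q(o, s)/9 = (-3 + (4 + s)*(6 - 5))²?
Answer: 281425515/151 ≈ 1.8637e+6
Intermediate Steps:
Q(o, s) = 9*(1 + s)² (Q(o, s) = 9*(-3 + (4 + s)*(6 - 5))² = 9*(-3 + (4 + s)*1)² = 9*(-3 + (4 + s))² = 9*(1 + s)²)
(145 + Q(17, -21))*(-404/302 + 499) = (145 + 9*(1 - 21)²)*(-404/302 + 499) = (145 + 9*(-20)²)*(-404*1/302 + 499) = (145 + 9*400)*(-202/151 + 499) = (145 + 3600)*(75147/151) = 3745*(75147/151) = 281425515/151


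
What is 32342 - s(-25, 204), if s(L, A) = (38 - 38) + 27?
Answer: 32315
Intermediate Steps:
s(L, A) = 27 (s(L, A) = 0 + 27 = 27)
32342 - s(-25, 204) = 32342 - 1*27 = 32342 - 27 = 32315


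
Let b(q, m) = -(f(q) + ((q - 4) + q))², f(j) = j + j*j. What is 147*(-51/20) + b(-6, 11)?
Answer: -11417/20 ≈ -570.85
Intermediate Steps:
f(j) = j + j²
b(q, m) = -(-4 + 2*q + q*(1 + q))² (b(q, m) = -(q*(1 + q) + ((q - 4) + q))² = -(q*(1 + q) + ((-4 + q) + q))² = -(q*(1 + q) + (-4 + 2*q))² = -(-4 + 2*q + q*(1 + q))²)
147*(-51/20) + b(-6, 11) = 147*(-51/20) - (-4 + (-6)² + 3*(-6))² = 147*(-51*1/20) - (-4 + 36 - 18)² = 147*(-51/20) - 1*14² = -7497/20 - 1*196 = -7497/20 - 196 = -11417/20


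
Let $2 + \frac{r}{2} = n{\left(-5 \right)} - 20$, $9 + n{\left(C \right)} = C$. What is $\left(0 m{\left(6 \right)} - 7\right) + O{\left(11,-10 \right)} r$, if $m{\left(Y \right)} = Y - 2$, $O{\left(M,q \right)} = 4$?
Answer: $-295$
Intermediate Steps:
$n{\left(C \right)} = -9 + C$
$m{\left(Y \right)} = -2 + Y$ ($m{\left(Y \right)} = Y - 2 = -2 + Y$)
$r = -72$ ($r = -4 + 2 \left(\left(-9 - 5\right) - 20\right) = -4 + 2 \left(-14 - 20\right) = -4 + 2 \left(-34\right) = -4 - 68 = -72$)
$\left(0 m{\left(6 \right)} - 7\right) + O{\left(11,-10 \right)} r = \left(0 \left(-2 + 6\right) - 7\right) + 4 \left(-72\right) = \left(0 \cdot 4 - 7\right) - 288 = \left(0 - 7\right) - 288 = -7 - 288 = -295$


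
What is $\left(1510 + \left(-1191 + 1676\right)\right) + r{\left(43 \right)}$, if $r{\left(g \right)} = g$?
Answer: $2038$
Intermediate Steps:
$\left(1510 + \left(-1191 + 1676\right)\right) + r{\left(43 \right)} = \left(1510 + \left(-1191 + 1676\right)\right) + 43 = \left(1510 + 485\right) + 43 = 1995 + 43 = 2038$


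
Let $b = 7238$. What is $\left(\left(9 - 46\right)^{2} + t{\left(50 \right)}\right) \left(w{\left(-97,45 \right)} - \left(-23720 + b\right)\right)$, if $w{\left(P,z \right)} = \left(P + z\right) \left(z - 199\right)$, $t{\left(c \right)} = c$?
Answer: $34751310$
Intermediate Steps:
$w{\left(P,z \right)} = \left(-199 + z\right) \left(P + z\right)$ ($w{\left(P,z \right)} = \left(P + z\right) \left(-199 + z\right) = \left(-199 + z\right) \left(P + z\right)$)
$\left(\left(9 - 46\right)^{2} + t{\left(50 \right)}\right) \left(w{\left(-97,45 \right)} - \left(-23720 + b\right)\right) = \left(\left(9 - 46\right)^{2} + 50\right) \left(\left(45^{2} - -19303 - 8955 - 4365\right) + \left(23720 - 7238\right)\right) = \left(\left(-37\right)^{2} + 50\right) \left(\left(2025 + 19303 - 8955 - 4365\right) + \left(23720 - 7238\right)\right) = \left(1369 + 50\right) \left(8008 + 16482\right) = 1419 \cdot 24490 = 34751310$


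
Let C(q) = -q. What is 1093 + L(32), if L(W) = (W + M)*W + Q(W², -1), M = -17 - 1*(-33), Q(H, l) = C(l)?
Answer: 2630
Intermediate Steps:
Q(H, l) = -l
M = 16 (M = -17 + 33 = 16)
L(W) = 1 + W*(16 + W) (L(W) = (W + 16)*W - 1*(-1) = (16 + W)*W + 1 = W*(16 + W) + 1 = 1 + W*(16 + W))
1093 + L(32) = 1093 + (1 + 32² + 16*32) = 1093 + (1 + 1024 + 512) = 1093 + 1537 = 2630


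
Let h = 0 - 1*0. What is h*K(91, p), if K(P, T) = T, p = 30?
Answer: 0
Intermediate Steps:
h = 0 (h = 0 + 0 = 0)
h*K(91, p) = 0*30 = 0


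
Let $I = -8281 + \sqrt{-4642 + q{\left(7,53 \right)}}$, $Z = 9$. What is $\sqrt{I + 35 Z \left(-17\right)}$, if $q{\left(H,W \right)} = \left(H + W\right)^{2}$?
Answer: $\sqrt{-13636 + i \sqrt{1042}} \approx 0.1382 + 116.77 i$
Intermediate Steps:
$I = -8281 + i \sqrt{1042}$ ($I = -8281 + \sqrt{-4642 + \left(7 + 53\right)^{2}} = -8281 + \sqrt{-4642 + 60^{2}} = -8281 + \sqrt{-4642 + 3600} = -8281 + \sqrt{-1042} = -8281 + i \sqrt{1042} \approx -8281.0 + 32.28 i$)
$\sqrt{I + 35 Z \left(-17\right)} = \sqrt{\left(-8281 + i \sqrt{1042}\right) + 35 \cdot 9 \left(-17\right)} = \sqrt{\left(-8281 + i \sqrt{1042}\right) + 315 \left(-17\right)} = \sqrt{\left(-8281 + i \sqrt{1042}\right) - 5355} = \sqrt{-13636 + i \sqrt{1042}}$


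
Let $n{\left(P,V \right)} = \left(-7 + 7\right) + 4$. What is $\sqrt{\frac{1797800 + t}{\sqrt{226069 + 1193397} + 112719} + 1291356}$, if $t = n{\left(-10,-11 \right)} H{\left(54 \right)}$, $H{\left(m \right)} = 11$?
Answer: $\frac{2 \sqrt{36390538702 + 322839 \sqrt{1419466}}}{\sqrt{112719 + \sqrt{1419466}}} \approx 1136.4$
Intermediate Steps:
$n{\left(P,V \right)} = 4$ ($n{\left(P,V \right)} = 0 + 4 = 4$)
$t = 44$ ($t = 4 \cdot 11 = 44$)
$\sqrt{\frac{1797800 + t}{\sqrt{226069 + 1193397} + 112719} + 1291356} = \sqrt{\frac{1797800 + 44}{\sqrt{226069 + 1193397} + 112719} + 1291356} = \sqrt{\frac{1797844}{\sqrt{1419466} + 112719} + 1291356} = \sqrt{\frac{1797844}{112719 + \sqrt{1419466}} + 1291356} = \sqrt{1291356 + \frac{1797844}{112719 + \sqrt{1419466}}}$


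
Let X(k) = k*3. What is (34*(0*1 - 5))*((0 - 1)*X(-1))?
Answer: -510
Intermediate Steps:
X(k) = 3*k
(34*(0*1 - 5))*((0 - 1)*X(-1)) = (34*(0*1 - 5))*((0 - 1)*(3*(-1))) = (34*(0 - 5))*(-1*(-3)) = (34*(-5))*3 = -170*3 = -510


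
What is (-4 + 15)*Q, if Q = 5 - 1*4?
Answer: 11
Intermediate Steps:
Q = 1 (Q = 5 - 4 = 1)
(-4 + 15)*Q = (-4 + 15)*1 = 11*1 = 11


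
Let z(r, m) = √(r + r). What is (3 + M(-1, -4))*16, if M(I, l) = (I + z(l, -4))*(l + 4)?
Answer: 48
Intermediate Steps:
z(r, m) = √2*√r (z(r, m) = √(2*r) = √2*√r)
M(I, l) = (4 + l)*(I + √2*√l) (M(I, l) = (I + √2*√l)*(l + 4) = (I + √2*√l)*(4 + l) = (4 + l)*(I + √2*√l))
(3 + M(-1, -4))*16 = (3 + (4*(-1) - 1*(-4) + √2*(-4)^(3/2) + 4*√2*√(-4)))*16 = (3 + (-4 + 4 + √2*(-8*I) + 4*√2*(2*I)))*16 = (3 + (-4 + 4 - 8*I*√2 + 8*I*√2))*16 = (3 + 0)*16 = 3*16 = 48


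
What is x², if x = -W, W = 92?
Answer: 8464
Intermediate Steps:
x = -92 (x = -1*92 = -92)
x² = (-92)² = 8464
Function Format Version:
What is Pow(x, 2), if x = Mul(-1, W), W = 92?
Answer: 8464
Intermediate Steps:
x = -92 (x = Mul(-1, 92) = -92)
Pow(x, 2) = Pow(-92, 2) = 8464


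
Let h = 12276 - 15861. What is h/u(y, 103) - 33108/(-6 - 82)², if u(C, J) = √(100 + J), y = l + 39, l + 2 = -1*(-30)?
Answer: -8277/1936 - 3585*√203/203 ≈ -255.89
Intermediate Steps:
l = 28 (l = -2 - 1*(-30) = -2 + 30 = 28)
y = 67 (y = 28 + 39 = 67)
h = -3585
h/u(y, 103) - 33108/(-6 - 82)² = -3585/√(100 + 103) - 33108/(-6 - 82)² = -3585*√203/203 - 33108/((-88)²) = -3585*√203/203 - 33108/7744 = -3585*√203/203 - 33108*1/7744 = -3585*√203/203 - 8277/1936 = -8277/1936 - 3585*√203/203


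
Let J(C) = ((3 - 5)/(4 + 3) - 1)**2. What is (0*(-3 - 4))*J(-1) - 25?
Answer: -25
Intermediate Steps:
J(C) = 81/49 (J(C) = (-2/7 - 1)**2 = (-9/7)**2 = 81/49)
(0*(-3 - 4))*J(-1) - 25 = (0*(-3 - 4))*(81/49) - 25 = (0*(-7))*(81/49) - 25 = 0*(81/49) - 25 = 0 - 25 = -25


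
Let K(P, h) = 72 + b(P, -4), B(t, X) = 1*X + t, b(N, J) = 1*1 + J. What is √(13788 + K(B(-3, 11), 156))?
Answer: √13857 ≈ 117.72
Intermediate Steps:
b(N, J) = 1 + J
B(t, X) = X + t
K(P, h) = 69 (K(P, h) = 72 + (1 - 4) = 72 - 3 = 69)
√(13788 + K(B(-3, 11), 156)) = √(13788 + 69) = √13857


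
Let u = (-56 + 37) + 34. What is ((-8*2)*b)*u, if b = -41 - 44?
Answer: 20400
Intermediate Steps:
b = -85
u = 15 (u = -19 + 34 = 15)
((-8*2)*b)*u = (-8*2*(-85))*15 = -16*(-85)*15 = 1360*15 = 20400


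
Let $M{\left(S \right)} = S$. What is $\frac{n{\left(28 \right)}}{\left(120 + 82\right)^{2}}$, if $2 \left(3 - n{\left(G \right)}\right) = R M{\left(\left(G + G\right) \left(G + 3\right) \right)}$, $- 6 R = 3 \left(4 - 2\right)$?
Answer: $\frac{871}{40804} \approx 0.021346$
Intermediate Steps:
$R = -1$ ($R = - \frac{3 \left(4 - 2\right)}{6} = - \frac{3 \cdot 2}{6} = \left(- \frac{1}{6}\right) 6 = -1$)
$n{\left(G \right)} = 3 + G \left(3 + G\right)$ ($n{\left(G \right)} = 3 - \frac{\left(-1\right) \left(G + G\right) \left(G + 3\right)}{2} = 3 - \frac{\left(-1\right) 2 G \left(3 + G\right)}{2} = 3 - \frac{\left(-2\right) G \left(3 + G\right)}{2} = 3 + G \left(3 + G\right)$)
$\frac{n{\left(28 \right)}}{\left(120 + 82\right)^{2}} = \frac{3 + 28 \left(3 + 28\right)}{\left(120 + 82\right)^{2}} = \frac{3 + 28 \cdot 31}{202^{2}} = \frac{3 + 868}{40804} = 871 \cdot \frac{1}{40804} = \frac{871}{40804}$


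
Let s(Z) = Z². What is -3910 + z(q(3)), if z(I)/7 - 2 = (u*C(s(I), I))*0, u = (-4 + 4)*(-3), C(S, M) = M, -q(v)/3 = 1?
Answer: -3896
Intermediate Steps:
q(v) = -3 (q(v) = -3*1 = -3)
u = 0 (u = 0*(-3) = 0)
z(I) = 14 (z(I) = 14 + 7*((0*I)*0) = 14 + 7*(0*0) = 14 + 7*0 = 14 + 0 = 14)
-3910 + z(q(3)) = -3910 + 14 = -3896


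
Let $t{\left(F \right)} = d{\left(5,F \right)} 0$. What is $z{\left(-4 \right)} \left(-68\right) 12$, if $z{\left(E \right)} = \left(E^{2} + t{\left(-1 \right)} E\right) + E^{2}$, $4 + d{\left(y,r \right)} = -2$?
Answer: $-26112$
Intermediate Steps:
$d{\left(y,r \right)} = -6$ ($d{\left(y,r \right)} = -4 - 2 = -6$)
$t{\left(F \right)} = 0$ ($t{\left(F \right)} = \left(-6\right) 0 = 0$)
$z{\left(E \right)} = 2 E^{2}$ ($z{\left(E \right)} = \left(E^{2} + 0 E\right) + E^{2} = \left(E^{2} + 0\right) + E^{2} = E^{2} + E^{2} = 2 E^{2}$)
$z{\left(-4 \right)} \left(-68\right) 12 = 2 \left(-4\right)^{2} \left(-68\right) 12 = 2 \cdot 16 \left(-68\right) 12 = 32 \left(-68\right) 12 = \left(-2176\right) 12 = -26112$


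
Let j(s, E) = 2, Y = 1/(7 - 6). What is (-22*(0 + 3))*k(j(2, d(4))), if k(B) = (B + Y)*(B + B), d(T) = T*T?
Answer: -792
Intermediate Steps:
d(T) = T²
Y = 1 (Y = 1/1 = 1)
k(B) = 2*B*(1 + B) (k(B) = (B + 1)*(B + B) = (1 + B)*(2*B) = 2*B*(1 + B))
(-22*(0 + 3))*k(j(2, d(4))) = (-22*(0 + 3))*(2*2*(1 + 2)) = (-22*3)*(2*2*3) = -11*6*12 = -66*12 = -792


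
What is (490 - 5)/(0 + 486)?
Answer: 485/486 ≈ 0.99794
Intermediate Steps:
(490 - 5)/(0 + 486) = 485/486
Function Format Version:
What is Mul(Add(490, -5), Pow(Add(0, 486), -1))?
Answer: Rational(485, 486) ≈ 0.99794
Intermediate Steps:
Mul(Add(490, -5), Pow(Add(0, 486), -1)) = Mul(485, Pow(486, -1)) = Mul(485, Rational(1, 486)) = Rational(485, 486)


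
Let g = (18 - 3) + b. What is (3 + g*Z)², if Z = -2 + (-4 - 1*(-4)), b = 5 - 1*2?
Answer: 1089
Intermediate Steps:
b = 3 (b = 5 - 2 = 3)
g = 18 (g = (18 - 3) + 3 = 15 + 3 = 18)
Z = -2 (Z = -2 + (-4 + 4) = -2 + 0 = -2)
(3 + g*Z)² = (3 + 18*(-2))² = (3 - 36)² = (-33)² = 1089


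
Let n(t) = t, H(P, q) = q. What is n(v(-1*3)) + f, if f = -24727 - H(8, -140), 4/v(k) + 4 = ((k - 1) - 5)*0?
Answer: -24588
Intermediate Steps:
v(k) = -1 (v(k) = 4/(-4 + ((k - 1) - 5)*0) = 4/(-4 + ((-1 + k) - 5)*0) = 4/(-4 + (-6 + k)*0) = 4/(-4 + 0) = 4/(-4) = 4*(-¼) = -1)
f = -24587 (f = -24727 - 1*(-140) = -24727 + 140 = -24587)
n(v(-1*3)) + f = -1 - 24587 = -24588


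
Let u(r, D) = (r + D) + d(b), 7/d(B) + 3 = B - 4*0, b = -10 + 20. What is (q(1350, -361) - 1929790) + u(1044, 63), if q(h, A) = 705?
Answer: -1927977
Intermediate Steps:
b = 10
d(B) = 7/(-3 + B) (d(B) = 7/(-3 + (B - 4*0)) = 7/(-3 + (B + 0)) = 7/(-3 + B))
u(r, D) = 1 + D + r (u(r, D) = (r + D) + 7/(-3 + 10) = (D + r) + 7/7 = (D + r) + 7*(⅐) = (D + r) + 1 = 1 + D + r)
(q(1350, -361) - 1929790) + u(1044, 63) = (705 - 1929790) + (1 + 63 + 1044) = -1929085 + 1108 = -1927977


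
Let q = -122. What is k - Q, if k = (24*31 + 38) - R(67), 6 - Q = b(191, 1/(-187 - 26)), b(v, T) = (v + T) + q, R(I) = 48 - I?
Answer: 184031/213 ≈ 864.00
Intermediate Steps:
b(v, T) = -122 + T + v (b(v, T) = (v + T) - 122 = (T + v) - 122 = -122 + T + v)
Q = -13418/213 (Q = 6 - (-122 + 1/(-187 - 26) + 191) = 6 - (-122 + 1/(-213) + 191) = 6 - (-122 - 1/213 + 191) = 6 - 1*14696/213 = 6 - 14696/213 = -13418/213 ≈ -62.995)
k = 801 (k = (24*31 + 38) - (48 - 1*67) = (744 + 38) - (48 - 67) = 782 - 1*(-19) = 782 + 19 = 801)
k - Q = 801 - 1*(-13418/213) = 801 + 13418/213 = 184031/213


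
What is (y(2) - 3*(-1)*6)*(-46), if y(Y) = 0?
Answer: -828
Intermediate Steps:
(y(2) - 3*(-1)*6)*(-46) = (0 - 3*(-1)*6)*(-46) = (0 + 3*6)*(-46) = (0 + 18)*(-46) = 18*(-46) = -828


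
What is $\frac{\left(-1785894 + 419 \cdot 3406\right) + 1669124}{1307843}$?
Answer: $\frac{1310344}{1307843} \approx 1.0019$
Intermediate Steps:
$\frac{\left(-1785894 + 419 \cdot 3406\right) + 1669124}{1307843} = \left(\left(-1785894 + 1427114\right) + 1669124\right) \frac{1}{1307843} = \left(-358780 + 1669124\right) \frac{1}{1307843} = 1310344 \cdot \frac{1}{1307843} = \frac{1310344}{1307843}$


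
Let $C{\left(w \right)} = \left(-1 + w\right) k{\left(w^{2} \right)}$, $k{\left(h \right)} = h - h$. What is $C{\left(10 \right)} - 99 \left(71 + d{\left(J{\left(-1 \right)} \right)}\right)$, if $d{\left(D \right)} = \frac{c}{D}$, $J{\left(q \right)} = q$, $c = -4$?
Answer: $-7425$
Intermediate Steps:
$k{\left(h \right)} = 0$
$d{\left(D \right)} = - \frac{4}{D}$
$C{\left(w \right)} = 0$ ($C{\left(w \right)} = \left(-1 + w\right) 0 = 0$)
$C{\left(10 \right)} - 99 \left(71 + d{\left(J{\left(-1 \right)} \right)}\right) = 0 - 99 \left(71 - \frac{4}{-1}\right) = 0 - 99 \left(71 - -4\right) = 0 - 99 \left(71 + 4\right) = 0 - 7425 = -7425$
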